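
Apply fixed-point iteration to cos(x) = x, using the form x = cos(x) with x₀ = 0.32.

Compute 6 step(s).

Equation: cos(x) = x
Fixed-point form: x = cos(x)
x₀ = 0.32

x_1 = g(0.320000) = 0.949235
x_2 = g(0.949235) = 0.582305
x_3 = g(0.582305) = 0.835197
x_4 = g(0.835197) = 0.671031
x_5 = g(0.671031) = 0.783181
x_6 = g(0.783181) = 0.708673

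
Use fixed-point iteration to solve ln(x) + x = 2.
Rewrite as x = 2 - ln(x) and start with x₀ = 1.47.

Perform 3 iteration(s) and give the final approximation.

Equation: ln(x) + x = 2
Fixed-point form: x = 2 - ln(x)
x₀ = 1.47

x_1 = g(1.470000) = 1.614738
x_2 = g(1.614738) = 1.520828
x_3 = g(1.520828) = 1.580745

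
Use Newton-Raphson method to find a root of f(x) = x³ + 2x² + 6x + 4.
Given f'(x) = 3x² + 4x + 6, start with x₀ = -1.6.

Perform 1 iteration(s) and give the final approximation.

f(x) = x³ + 2x² + 6x + 4
f'(x) = 3x² + 4x + 6
x₀ = -1.6

Newton-Raphson formula: x_{n+1} = x_n - f(x_n)/f'(x_n)

Iteration 1:
  f(-1.600000) = -4.576000
  f'(-1.600000) = 7.280000
  x_1 = -1.600000 - (-4.576000)/7.280000 = -0.971429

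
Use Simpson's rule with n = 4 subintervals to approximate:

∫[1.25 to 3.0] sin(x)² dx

f(x) = sin(x)²
a = 1.25, b = 3.0, n = 4
h = (b - a)/n = 0.437500

Simpson's rule: (h/3)[f(x₀) + 4f(x₁) + 2f(x₂) + ... + f(xₙ)]

x_0 = 1.2500, f(x_0) = 0.900572, coefficient = 1
x_1 = 1.6875, f(x_1) = 0.986442, coefficient = 4
x_2 = 2.1250, f(x_2) = 0.723044, coefficient = 2
x_3 = 2.5625, f(x_3) = 0.299499, coefficient = 4
x_4 = 3.0000, f(x_4) = 0.019915, coefficient = 1

I ≈ (0.437500/3) × 7.510337 = 1.095257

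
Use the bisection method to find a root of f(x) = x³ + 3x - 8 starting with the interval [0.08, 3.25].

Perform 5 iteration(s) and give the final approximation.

f(x) = x³ + 3x - 8
Initial interval: [0.08, 3.25]

Iteration 1:
  c_1 = (0.080000 + 3.250000)/2 = 1.665000
  f(c_1) = f(1.665000) = 1.610755
  f(a) × f(c) < 0, new interval: [0.080000, 1.665000]
Iteration 2:
  c_2 = (0.080000 + 1.665000)/2 = 0.872500
  f(c_2) = f(0.872500) = -4.718304
  f(a) × f(c) ≥ 0, new interval: [0.872500, 1.665000]
Iteration 3:
  c_3 = (0.872500 + 1.665000)/2 = 1.268750
  f(c_3) = f(1.268750) = -2.151409
  f(a) × f(c) ≥ 0, new interval: [1.268750, 1.665000]
Iteration 4:
  c_4 = (1.268750 + 1.665000)/2 = 1.466875
  f(c_4) = f(1.466875) = -0.443067
  f(a) × f(c) ≥ 0, new interval: [1.466875, 1.665000]
Iteration 5:
  c_5 = (1.466875 + 1.665000)/2 = 1.565937
  f(c_5) = f(1.565937) = 0.537742
  f(a) × f(c) < 0, new interval: [1.466875, 1.565937]

After 5 iteration(s), the approximation is c_5 = 1.565937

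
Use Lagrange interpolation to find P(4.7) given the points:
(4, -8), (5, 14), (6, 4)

Lagrange interpolation formula:
P(x) = Σ yᵢ × Lᵢ(x)
where Lᵢ(x) = Π_{j≠i} (x - xⱼ)/(xᵢ - xⱼ)

L_0(4.7) = (4.7 - 5)/(4 - 5) × (4.7 - 6)/(4 - 6) = 0.195000
L_1(4.7) = (4.7 - 4)/(5 - 4) × (4.7 - 6)/(5 - 6) = 0.910000
L_2(4.7) = (4.7 - 4)/(6 - 4) × (4.7 - 5)/(6 - 5) = -0.105000

P(4.7) = (-8)×L_0(4.7) + 14×L_1(4.7) + 4×L_2(4.7)
P(4.7) = 10.760000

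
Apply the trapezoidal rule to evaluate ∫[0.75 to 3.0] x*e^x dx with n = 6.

f(x) = x*e^x
a = 0.75, b = 3.0, n = 6
h = (b - a)/n = 0.375000

Trapezoidal rule: (h/2)[f(x₀) + 2f(x₁) + 2f(x₂) + ... + f(xₙ)]

x_0 = 0.7500, f(x_0) = 1.587750, coefficient = 1
x_1 = 1.1250, f(x_1) = 3.465244, coefficient = 2
x_2 = 1.5000, f(x_2) = 6.722534, coefficient = 2
x_3 = 1.8750, f(x_3) = 12.226536, coefficient = 2
x_4 = 2.2500, f(x_4) = 21.347406, coefficient = 2
x_5 = 2.6250, f(x_5) = 36.237007, coefficient = 2
x_6 = 3.0000, f(x_6) = 60.256611, coefficient = 1

I ≈ (0.375000/2) × 221.841813 = 41.595340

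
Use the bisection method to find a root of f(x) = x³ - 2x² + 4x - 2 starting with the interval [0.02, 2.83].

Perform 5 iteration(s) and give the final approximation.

f(x) = x³ - 2x² + 4x - 2
Initial interval: [0.02, 2.83]

Iteration 1:
  c_1 = (0.020000 + 2.830000)/2 = 1.425000
  f(c_1) = f(1.425000) = 2.532391
  f(a) × f(c) < 0, new interval: [0.020000, 1.425000]
Iteration 2:
  c_2 = (0.020000 + 1.425000)/2 = 0.722500
  f(c_2) = f(0.722500) = 0.223137
  f(a) × f(c) < 0, new interval: [0.020000, 0.722500]
Iteration 3:
  c_3 = (0.020000 + 0.722500)/2 = 0.371250
  f(c_3) = f(0.371250) = -0.739485
  f(a) × f(c) ≥ 0, new interval: [0.371250, 0.722500]
Iteration 4:
  c_4 = (0.371250 + 0.722500)/2 = 0.546875
  f(c_4) = f(0.546875) = -0.247089
  f(a) × f(c) ≥ 0, new interval: [0.546875, 0.722500]
Iteration 5:
  c_5 = (0.546875 + 0.722500)/2 = 0.634688
  f(c_5) = f(0.634688) = -0.011236
  f(a) × f(c) ≥ 0, new interval: [0.634688, 0.722500]

After 5 iteration(s), the approximation is c_5 = 0.634688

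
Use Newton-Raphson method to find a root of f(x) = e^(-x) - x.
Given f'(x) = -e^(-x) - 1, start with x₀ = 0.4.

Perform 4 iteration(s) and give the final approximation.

f(x) = e^(-x) - x
f'(x) = -e^(-x) - 1
x₀ = 0.4

Newton-Raphson formula: x_{n+1} = x_n - f(x_n)/f'(x_n)

Iteration 1:
  f(0.400000) = 0.270320
  f'(0.400000) = -1.670320
  x_1 = 0.400000 - 0.270320/(-1.670320) = 0.561837
Iteration 2:
  f(0.561837) = 0.008323
  f'(0.561837) = -1.570161
  x_2 = 0.561837 - 0.008323/(-1.570161) = 0.567138
Iteration 3:
  f(0.567138) = 0.000008
  f'(0.567138) = -1.567146
  x_3 = 0.567138 - 0.000008/(-1.567146) = 0.567143
Iteration 4:
  f(0.567143) = 0.000000
  f'(0.567143) = -1.567143
  x_4 = 0.567143 - 0.000000/(-1.567143) = 0.567143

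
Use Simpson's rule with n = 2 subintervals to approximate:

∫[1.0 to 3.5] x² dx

f(x) = x²
a = 1.0, b = 3.5, n = 2
h = (b - a)/n = 1.250000

Simpson's rule: (h/3)[f(x₀) + 4f(x₁) + 2f(x₂) + ... + f(xₙ)]

x_0 = 1.0000, f(x_0) = 1.000000, coefficient = 1
x_1 = 2.2500, f(x_1) = 5.062500, coefficient = 4
x_2 = 3.5000, f(x_2) = 12.250000, coefficient = 1

I ≈ (1.250000/3) × 33.500000 = 13.958333
Exact value: 13.958333
Error: 0.000000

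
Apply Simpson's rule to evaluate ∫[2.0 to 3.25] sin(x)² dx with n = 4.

f(x) = sin(x)²
a = 2.0, b = 3.25, n = 4
h = (b - a)/n = 0.312500

Simpson's rule: (h/3)[f(x₀) + 4f(x₁) + 2f(x₂) + ... + f(xₙ)]

x_0 = 2.0000, f(x_0) = 0.826822, coefficient = 1
x_1 = 2.3125, f(x_1) = 0.543639, coefficient = 4
x_2 = 2.6250, f(x_2) = 0.243957, coefficient = 2
x_3 = 2.9375, f(x_3) = 0.041079, coefficient = 4
x_4 = 3.2500, f(x_4) = 0.011706, coefficient = 1

I ≈ (0.312500/3) × 3.665313 = 0.381803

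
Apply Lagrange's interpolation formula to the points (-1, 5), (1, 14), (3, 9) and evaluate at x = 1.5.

Lagrange interpolation formula:
P(x) = Σ yᵢ × Lᵢ(x)
where Lᵢ(x) = Π_{j≠i} (x - xⱼ)/(xᵢ - xⱼ)

L_0(1.5) = (1.5 - 1)/(-1 - 1) × (1.5 - 3)/(-1 - 3) = -0.093750
L_1(1.5) = (1.5 - (-1))/(1 - (-1)) × (1.5 - 3)/(1 - 3) = 0.937500
L_2(1.5) = (1.5 - (-1))/(3 - (-1)) × (1.5 - 1)/(3 - 1) = 0.156250

P(1.5) = 5×L_0(1.5) + 14×L_1(1.5) + 9×L_2(1.5)
P(1.5) = 14.062500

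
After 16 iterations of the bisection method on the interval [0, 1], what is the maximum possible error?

Bisection error bound: |error| ≤ (b-a)/2^n
|error| ≤ (1 - 0)/2^16 = 1/2^16
|error| ≤ 0.0000152588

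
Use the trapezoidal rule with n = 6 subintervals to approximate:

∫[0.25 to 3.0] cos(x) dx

f(x) = cos(x)
a = 0.25, b = 3.0, n = 6
h = (b - a)/n = 0.458333

Trapezoidal rule: (h/2)[f(x₀) + 2f(x₁) + 2f(x₂) + ... + f(xₙ)]

x_0 = 0.2500, f(x_0) = 0.968912, coefficient = 1
x_1 = 0.7083, f(x_1) = 0.759447, coefficient = 2
x_2 = 1.1667, f(x_2) = 0.393219, coefficient = 2
x_3 = 1.6250, f(x_3) = -0.054177, coefficient = 2
x_4 = 2.0833, f(x_4) = -0.490390, coefficient = 2
x_5 = 2.5417, f(x_5) = -0.825377, coefficient = 2
x_6 = 3.0000, f(x_6) = -0.989992, coefficient = 1

I ≈ (0.458333/2) × -0.455637 = -0.104417
Exact value: -0.106284
Error: 0.001867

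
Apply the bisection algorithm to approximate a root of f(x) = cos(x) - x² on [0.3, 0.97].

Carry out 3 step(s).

f(x) = cos(x) - x²
Initial interval: [0.3, 0.97]

Iteration 1:
  c_1 = (0.300000 + 0.970000)/2 = 0.635000
  f(c_1) = f(0.635000) = 0.401847
  f(a) × f(c) ≥ 0, new interval: [0.635000, 0.970000]
Iteration 2:
  c_2 = (0.635000 + 0.970000)/2 = 0.802500
  f(c_2) = f(0.802500) = 0.050905
  f(a) × f(c) ≥ 0, new interval: [0.802500, 0.970000]
Iteration 3:
  c_3 = (0.802500 + 0.970000)/2 = 0.886250
  f(c_3) = f(0.886250) = -0.153117
  f(a) × f(c) < 0, new interval: [0.802500, 0.886250]

After 3 iteration(s), the approximation is c_3 = 0.886250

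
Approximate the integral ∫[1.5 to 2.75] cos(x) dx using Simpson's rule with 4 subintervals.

f(x) = cos(x)
a = 1.5, b = 2.75, n = 4
h = (b - a)/n = 0.312500

Simpson's rule: (h/3)[f(x₀) + 4f(x₁) + 2f(x₂) + ... + f(xₙ)]

x_0 = 1.5000, f(x_0) = 0.070737, coefficient = 1
x_1 = 1.8125, f(x_1) = -0.239357, coefficient = 4
x_2 = 2.1250, f(x_2) = -0.526266, coefficient = 2
x_3 = 2.4375, f(x_3) = -0.762199, coefficient = 4
x_4 = 2.7500, f(x_4) = -0.924302, coefficient = 1

I ≈ (0.312500/3) × -5.912323 = -0.615867
Exact value: -0.615834
Error: 0.000033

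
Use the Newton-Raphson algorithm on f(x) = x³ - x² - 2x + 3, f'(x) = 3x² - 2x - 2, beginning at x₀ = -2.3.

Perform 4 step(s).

f(x) = x³ - x² - 2x + 3
f'(x) = 3x² - 2x - 2
x₀ = -2.3

Newton-Raphson formula: x_{n+1} = x_n - f(x_n)/f'(x_n)

Iteration 1:
  f(-2.300000) = -9.857000
  f'(-2.300000) = 18.470000
  x_1 = -2.300000 - (-9.857000)/18.470000 = -1.766324
Iteration 2:
  f(-1.766324) = -2.098005
  f'(-1.766324) = 10.892346
  x_2 = -1.766324 - (-2.098005)/10.892346 = -1.573711
Iteration 3:
  f(-1.573711) = -0.226544
  f'(-1.573711) = 8.577121
  x_3 = -1.573711 - (-0.226544)/8.577121 = -1.547298
Iteration 4:
  f(-1.547298) = -0.003973
  f'(-1.547298) = 8.276994
  x_4 = -1.547298 - (-0.003973)/8.276994 = -1.546818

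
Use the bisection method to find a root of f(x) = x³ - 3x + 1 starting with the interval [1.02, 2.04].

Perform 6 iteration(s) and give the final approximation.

f(x) = x³ - 3x + 1
Initial interval: [1.02, 2.04]

Iteration 1:
  c_1 = (1.020000 + 2.040000)/2 = 1.530000
  f(c_1) = f(1.530000) = -0.008423
  f(a) × f(c) ≥ 0, new interval: [1.530000, 2.040000]
Iteration 2:
  c_2 = (1.530000 + 2.040000)/2 = 1.785000
  f(c_2) = f(1.785000) = 1.332412
  f(a) × f(c) < 0, new interval: [1.530000, 1.785000]
Iteration 3:
  c_3 = (1.530000 + 1.785000)/2 = 1.657500
  f(c_3) = f(1.657500) = 0.581160
  f(a) × f(c) < 0, new interval: [1.530000, 1.657500]
Iteration 4:
  c_4 = (1.530000 + 1.657500)/2 = 1.593750
  f(c_4) = f(1.593750) = 0.266937
  f(a) × f(c) < 0, new interval: [1.530000, 1.593750]
Iteration 5:
  c_5 = (1.530000 + 1.593750)/2 = 1.561875
  f(c_5) = f(1.561875) = 0.124496
  f(a) × f(c) < 0, new interval: [1.530000, 1.561875]
Iteration 6:
  c_6 = (1.530000 + 1.561875)/2 = 1.545937
  f(c_6) = f(1.545937) = 0.056859
  f(a) × f(c) < 0, new interval: [1.530000, 1.545937]

After 6 iteration(s), the approximation is c_6 = 1.545937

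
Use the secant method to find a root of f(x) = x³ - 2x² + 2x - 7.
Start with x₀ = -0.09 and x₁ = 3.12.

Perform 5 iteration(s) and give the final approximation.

f(x) = x³ - 2x² + 2x - 7
x₀ = -0.09, x₁ = 3.12

Secant formula: x_{n+1} = x_n - f(x_n)(x_n - x_{n-1})/(f(x_n) - f(x_{n-1}))

Iteration 1:
  f(-0.090000) = -7.196929
  f(3.120000) = 10.142528
  x_2 = 3.120000 - 10.142528×(3.120000 - (-0.090000))/(10.142528 - (-7.196929))
       = 1.242345
Iteration 2:
  f(3.120000) = 10.142528
  f(1.242345) = -5.684690
  x_3 = 1.242345 - (-5.684690)×(1.242345 - 3.120000)/(-5.684690 - 10.142528)
       = 1.916746
Iteration 3:
  f(1.242345) = -5.684690
  f(1.916746) = -3.472377
  x_4 = 1.916746 - (-3.472377)×(1.916746 - 1.242345)/(-3.472377 - (-5.684690))
       = 2.975264
Iteration 4:
  f(1.916746) = -3.472377
  f(2.975264) = 7.583752
  x_5 = 2.975264 - 7.583752×(2.975264 - 1.916746)/(7.583752 - (-3.472377))
       = 2.249193
Iteration 5:
  f(2.975264) = 7.583752
  f(2.249193) = -1.240983
  x_6 = 2.249193 - (-1.240983)×(2.249193 - 2.975264)/(-1.240983 - 7.583752)
       = 2.351297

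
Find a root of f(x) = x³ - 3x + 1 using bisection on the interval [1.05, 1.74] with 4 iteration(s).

f(x) = x³ - 3x + 1
Initial interval: [1.05, 1.74]

Iteration 1:
  c_1 = (1.050000 + 1.740000)/2 = 1.395000
  f(c_1) = f(1.395000) = -0.470295
  f(a) × f(c) ≥ 0, new interval: [1.395000, 1.740000]
Iteration 2:
  c_2 = (1.395000 + 1.740000)/2 = 1.567500
  f(c_2) = f(1.567500) = 0.148936
  f(a) × f(c) < 0, new interval: [1.395000, 1.567500]
Iteration 3:
  c_3 = (1.395000 + 1.567500)/2 = 1.481250
  f(c_3) = f(1.481250) = -0.193737
  f(a) × f(c) ≥ 0, new interval: [1.481250, 1.567500]
Iteration 4:
  c_4 = (1.481250 + 1.567500)/2 = 1.524375
  f(c_4) = f(1.524375) = -0.030906
  f(a) × f(c) ≥ 0, new interval: [1.524375, 1.567500]

After 4 iteration(s), the approximation is c_4 = 1.524375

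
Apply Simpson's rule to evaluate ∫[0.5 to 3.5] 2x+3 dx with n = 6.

f(x) = 2x+3
a = 0.5, b = 3.5, n = 6
h = (b - a)/n = 0.500000

Simpson's rule: (h/3)[f(x₀) + 4f(x₁) + 2f(x₂) + ... + f(xₙ)]

x_0 = 0.5000, f(x_0) = 4.000000, coefficient = 1
x_1 = 1.0000, f(x_1) = 5.000000, coefficient = 4
x_2 = 1.5000, f(x_2) = 6.000000, coefficient = 2
x_3 = 2.0000, f(x_3) = 7.000000, coefficient = 4
x_4 = 2.5000, f(x_4) = 8.000000, coefficient = 2
x_5 = 3.0000, f(x_5) = 9.000000, coefficient = 4
x_6 = 3.5000, f(x_6) = 10.000000, coefficient = 1

I ≈ (0.500000/3) × 126.000000 = 21.000000
Exact value: 21.000000
Error: 0.000000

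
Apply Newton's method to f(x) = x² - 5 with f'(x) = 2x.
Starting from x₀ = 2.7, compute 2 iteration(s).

f(x) = x² - 5
f'(x) = 2x
x₀ = 2.7

Newton-Raphson formula: x_{n+1} = x_n - f(x_n)/f'(x_n)

Iteration 1:
  f(2.700000) = 2.290000
  f'(2.700000) = 5.400000
  x_1 = 2.700000 - 2.290000/5.400000 = 2.275926
Iteration 2:
  f(2.275926) = 0.179839
  f'(2.275926) = 4.551852
  x_2 = 2.275926 - 0.179839/4.551852 = 2.236417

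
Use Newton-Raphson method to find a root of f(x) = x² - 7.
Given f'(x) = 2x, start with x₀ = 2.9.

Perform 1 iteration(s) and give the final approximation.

f(x) = x² - 7
f'(x) = 2x
x₀ = 2.9

Newton-Raphson formula: x_{n+1} = x_n - f(x_n)/f'(x_n)

Iteration 1:
  f(2.900000) = 1.410000
  f'(2.900000) = 5.800000
  x_1 = 2.900000 - 1.410000/5.800000 = 2.656897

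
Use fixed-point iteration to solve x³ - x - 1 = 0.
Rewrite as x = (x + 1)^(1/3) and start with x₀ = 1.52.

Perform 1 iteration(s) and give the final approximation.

Equation: x³ - x - 1 = 0
Fixed-point form: x = (x + 1)^(1/3)
x₀ = 1.52

x_1 = g(1.520000) = 1.360818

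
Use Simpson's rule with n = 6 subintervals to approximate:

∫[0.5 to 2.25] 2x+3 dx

f(x) = 2x+3
a = 0.5, b = 2.25, n = 6
h = (b - a)/n = 0.291667

Simpson's rule: (h/3)[f(x₀) + 4f(x₁) + 2f(x₂) + ... + f(xₙ)]

x_0 = 0.5000, f(x_0) = 4.000000, coefficient = 1
x_1 = 0.7917, f(x_1) = 4.583333, coefficient = 4
x_2 = 1.0833, f(x_2) = 5.166667, coefficient = 2
x_3 = 1.3750, f(x_3) = 5.750000, coefficient = 4
x_4 = 1.6667, f(x_4) = 6.333333, coefficient = 2
x_5 = 1.9583, f(x_5) = 6.916667, coefficient = 4
x_6 = 2.2500, f(x_6) = 7.500000, coefficient = 1

I ≈ (0.291667/3) × 103.500000 = 10.062500
Exact value: 10.062500
Error: 0.000000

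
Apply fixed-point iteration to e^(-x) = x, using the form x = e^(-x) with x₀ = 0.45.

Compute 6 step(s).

Equation: e^(-x) = x
Fixed-point form: x = e^(-x)
x₀ = 0.45

x_1 = g(0.450000) = 0.637628
x_2 = g(0.637628) = 0.528545
x_3 = g(0.528545) = 0.589462
x_4 = g(0.589462) = 0.554625
x_5 = g(0.554625) = 0.574287
x_6 = g(0.574287) = 0.563106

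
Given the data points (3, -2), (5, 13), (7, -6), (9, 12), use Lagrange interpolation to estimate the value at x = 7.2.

Lagrange interpolation formula:
P(x) = Σ yᵢ × Lᵢ(x)
where Lᵢ(x) = Π_{j≠i} (x - xⱼ)/(xᵢ - xⱼ)

L_0(7.2) = (7.2 - 5)/(3 - 5) × (7.2 - 7)/(3 - 7) × (7.2 - 9)/(3 - 9) = 0.016500
L_1(7.2) = (7.2 - 3)/(5 - 3) × (7.2 - 7)/(5 - 7) × (7.2 - 9)/(5 - 9) = -0.094500
L_2(7.2) = (7.2 - 3)/(7 - 3) × (7.2 - 5)/(7 - 5) × (7.2 - 9)/(7 - 9) = 1.039500
L_3(7.2) = (7.2 - 3)/(9 - 3) × (7.2 - 5)/(9 - 5) × (7.2 - 7)/(9 - 7) = 0.038500

P(7.2) = (-2)×L_0(7.2) + 13×L_1(7.2) + (-6)×L_2(7.2) + 12×L_3(7.2)
P(7.2) = -7.036500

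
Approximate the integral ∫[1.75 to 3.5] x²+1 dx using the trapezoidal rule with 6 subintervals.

f(x) = x²+1
a = 1.75, b = 3.5, n = 6
h = (b - a)/n = 0.291667

Trapezoidal rule: (h/2)[f(x₀) + 2f(x₁) + 2f(x₂) + ... + f(xₙ)]

x_0 = 1.7500, f(x_0) = 4.062500, coefficient = 1
x_1 = 2.0417, f(x_1) = 5.168403, coefficient = 2
x_2 = 2.3333, f(x_2) = 6.444444, coefficient = 2
x_3 = 2.6250, f(x_3) = 7.890625, coefficient = 2
x_4 = 2.9167, f(x_4) = 9.506944, coefficient = 2
x_5 = 3.2083, f(x_5) = 11.293403, coefficient = 2
x_6 = 3.5000, f(x_6) = 13.250000, coefficient = 1

I ≈ (0.291667/2) × 97.920139 = 14.280020
Exact value: 14.255208
Error: 0.024812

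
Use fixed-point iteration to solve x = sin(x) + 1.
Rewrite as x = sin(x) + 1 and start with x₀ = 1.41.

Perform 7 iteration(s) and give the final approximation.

Equation: x = sin(x) + 1
Fixed-point form: x = sin(x) + 1
x₀ = 1.41

x_1 = g(1.410000) = 1.987100
x_2 = g(1.987100) = 1.914590
x_3 = g(1.914590) = 1.941483
x_4 = g(1.941483) = 1.932079
x_5 = g(1.932079) = 1.935444
x_6 = g(1.935444) = 1.934249
x_7 = g(1.934249) = 1.934675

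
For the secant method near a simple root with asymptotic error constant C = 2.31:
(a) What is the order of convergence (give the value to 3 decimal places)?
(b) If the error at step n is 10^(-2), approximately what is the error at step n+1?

(a) Secant method has superlinear convergence with order φ = (1+√5)/2 ≈ 1.618.
    This means |e_{n+1}| ≈ C|e_n|^1.618.

(b) With |e_n| = 10^(-2) and C = 2.31:
    |e_{n+1}| ≈ 2.31 × (10^(-2))^1.618 = 2.31 × 10^(-3.24)

(a) ≈ 1.618 (golden ratio); (b) |e_{n+1}| ≈ 1.341e-03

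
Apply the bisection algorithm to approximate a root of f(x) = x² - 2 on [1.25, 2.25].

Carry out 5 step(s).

f(x) = x² - 2
Initial interval: [1.25, 2.25]

Iteration 1:
  c_1 = (1.250000 + 2.250000)/2 = 1.750000
  f(c_1) = f(1.750000) = 1.062500
  f(a) × f(c) < 0, new interval: [1.250000, 1.750000]
Iteration 2:
  c_2 = (1.250000 + 1.750000)/2 = 1.500000
  f(c_2) = f(1.500000) = 0.250000
  f(a) × f(c) < 0, new interval: [1.250000, 1.500000]
Iteration 3:
  c_3 = (1.250000 + 1.500000)/2 = 1.375000
  f(c_3) = f(1.375000) = -0.109375
  f(a) × f(c) ≥ 0, new interval: [1.375000, 1.500000]
Iteration 4:
  c_4 = (1.375000 + 1.500000)/2 = 1.437500
  f(c_4) = f(1.437500) = 0.066406
  f(a) × f(c) < 0, new interval: [1.375000, 1.437500]
Iteration 5:
  c_5 = (1.375000 + 1.437500)/2 = 1.406250
  f(c_5) = f(1.406250) = -0.022461
  f(a) × f(c) ≥ 0, new interval: [1.406250, 1.437500]

After 5 iteration(s), the approximation is c_5 = 1.406250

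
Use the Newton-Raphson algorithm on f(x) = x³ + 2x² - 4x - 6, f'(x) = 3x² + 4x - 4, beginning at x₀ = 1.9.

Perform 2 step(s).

f(x) = x³ + 2x² - 4x - 6
f'(x) = 3x² + 4x - 4
x₀ = 1.9

Newton-Raphson formula: x_{n+1} = x_n - f(x_n)/f'(x_n)

Iteration 1:
  f(1.900000) = 0.479000
  f'(1.900000) = 14.430000
  x_1 = 1.900000 - 0.479000/14.430000 = 1.866805
Iteration 2:
  f(1.866805) = 0.008448
  f'(1.866805) = 13.922107
  x_2 = 1.866805 - 0.008448/13.922107 = 1.866198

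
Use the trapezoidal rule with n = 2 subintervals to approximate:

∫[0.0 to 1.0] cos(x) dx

f(x) = cos(x)
a = 0.0, b = 1.0, n = 2
h = (b - a)/n = 0.500000

Trapezoidal rule: (h/2)[f(x₀) + 2f(x₁) + 2f(x₂) + ... + f(xₙ)]

x_0 = 0.0000, f(x_0) = 1.000000, coefficient = 1
x_1 = 0.5000, f(x_1) = 0.877583, coefficient = 2
x_2 = 1.0000, f(x_2) = 0.540302, coefficient = 1

I ≈ (0.500000/2) × 3.295467 = 0.823867
Exact value: 0.841471
Error: 0.017604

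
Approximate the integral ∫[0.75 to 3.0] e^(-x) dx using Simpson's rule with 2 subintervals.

f(x) = e^(-x)
a = 0.75, b = 3.0, n = 2
h = (b - a)/n = 1.125000

Simpson's rule: (h/3)[f(x₀) + 4f(x₁) + 2f(x₂) + ... + f(xₙ)]

x_0 = 0.7500, f(x_0) = 0.472367, coefficient = 1
x_1 = 1.8750, f(x_1) = 0.153355, coefficient = 4
x_2 = 3.0000, f(x_2) = 0.049787, coefficient = 1

I ≈ (1.125000/3) × 1.135573 = 0.425840
Exact value: 0.422579
Error: 0.003261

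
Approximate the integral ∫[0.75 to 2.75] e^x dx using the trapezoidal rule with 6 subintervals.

f(x) = e^x
a = 0.75, b = 2.75, n = 6
h = (b - a)/n = 0.333333

Trapezoidal rule: (h/2)[f(x₀) + 2f(x₁) + 2f(x₂) + ... + f(xₙ)]

x_0 = 0.7500, f(x_0) = 2.117000, coefficient = 1
x_1 = 1.0833, f(x_1) = 2.954512, coefficient = 2
x_2 = 1.4167, f(x_2) = 4.123353, coefficient = 2
x_3 = 1.7500, f(x_3) = 5.754603, coefficient = 2
x_4 = 2.0833, f(x_4) = 8.031195, coefficient = 2
x_5 = 2.4167, f(x_5) = 11.208436, coefficient = 2
x_6 = 2.7500, f(x_6) = 15.642632, coefficient = 1

I ≈ (0.333333/2) × 81.903827 = 13.650638
Exact value: 13.525632
Error: 0.125006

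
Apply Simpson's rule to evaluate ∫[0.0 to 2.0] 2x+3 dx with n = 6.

f(x) = 2x+3
a = 0.0, b = 2.0, n = 6
h = (b - a)/n = 0.333333

Simpson's rule: (h/3)[f(x₀) + 4f(x₁) + 2f(x₂) + ... + f(xₙ)]

x_0 = 0.0000, f(x_0) = 3.000000, coefficient = 1
x_1 = 0.3333, f(x_1) = 3.666667, coefficient = 4
x_2 = 0.6667, f(x_2) = 4.333333, coefficient = 2
x_3 = 1.0000, f(x_3) = 5.000000, coefficient = 4
x_4 = 1.3333, f(x_4) = 5.666667, coefficient = 2
x_5 = 1.6667, f(x_5) = 6.333333, coefficient = 4
x_6 = 2.0000, f(x_6) = 7.000000, coefficient = 1

I ≈ (0.333333/3) × 90.000000 = 10.000000
Exact value: 10.000000
Error: 0.000000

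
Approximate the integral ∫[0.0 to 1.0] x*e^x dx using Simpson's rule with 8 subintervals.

f(x) = x*e^x
a = 0.0, b = 1.0, n = 8
h = (b - a)/n = 0.125000

Simpson's rule: (h/3)[f(x₀) + 4f(x₁) + 2f(x₂) + ... + f(xₙ)]

x_0 = 0.0000, f(x_0) = 0.000000, coefficient = 1
x_1 = 0.1250, f(x_1) = 0.141644, coefficient = 4
x_2 = 0.2500, f(x_2) = 0.321006, coefficient = 2
x_3 = 0.3750, f(x_3) = 0.545622, coefficient = 4
x_4 = 0.5000, f(x_4) = 0.824361, coefficient = 2
x_5 = 0.6250, f(x_5) = 1.167654, coefficient = 4
x_6 = 0.7500, f(x_6) = 1.587750, coefficient = 2
x_7 = 0.8750, f(x_7) = 2.099016, coefficient = 4
x_8 = 1.0000, f(x_8) = 2.718282, coefficient = 1

I ≈ (0.125000/3) × 24.000256 = 1.000011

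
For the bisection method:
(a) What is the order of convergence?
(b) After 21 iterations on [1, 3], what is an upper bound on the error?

(a) Bisection has linear (order 1) convergence; the error is halved each step.

(b) Error bound = (b-a)/2^n = (3 - 1)/2^{21}
    = 2/2^{21}

(a) 1 (linear); (b) error ≤ 9.54e-07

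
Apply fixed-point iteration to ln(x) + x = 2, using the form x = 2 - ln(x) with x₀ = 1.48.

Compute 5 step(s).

Equation: ln(x) + x = 2
Fixed-point form: x = 2 - ln(x)
x₀ = 1.48

x_1 = g(1.480000) = 1.607958
x_2 = g(1.607958) = 1.525035
x_3 = g(1.525035) = 1.577983
x_4 = g(1.577983) = 1.543853
x_5 = g(1.543853) = 1.565719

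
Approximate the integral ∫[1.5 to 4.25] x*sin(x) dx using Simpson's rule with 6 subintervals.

f(x) = x*sin(x)
a = 1.5, b = 4.25, n = 6
h = (b - a)/n = 0.458333

Simpson's rule: (h/3)[f(x₀) + 4f(x₁) + 2f(x₂) + ... + f(xₙ)]

x_0 = 1.5000, f(x_0) = 1.496242, coefficient = 1
x_1 = 1.9583, f(x_1) = 1.813109, coefficient = 4
x_2 = 2.4167, f(x_2) = 1.602443, coefficient = 2
x_3 = 2.8750, f(x_3) = 0.757407, coefficient = 4
x_4 = 3.3333, f(x_4) = -0.635227, coefficient = 2
x_5 = 3.7917, f(x_5) = -2.294889, coefficient = 4
x_6 = 4.2500, f(x_6) = -3.803705, coefficient = 1

I ≈ (0.458333/3) × 0.729480 = 0.111448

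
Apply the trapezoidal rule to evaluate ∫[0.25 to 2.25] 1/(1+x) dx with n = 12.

f(x) = 1/(1+x)
a = 0.25, b = 2.25, n = 12
h = (b - a)/n = 0.166667

Trapezoidal rule: (h/2)[f(x₀) + 2f(x₁) + 2f(x₂) + ... + f(xₙ)]

x_0 = 0.2500, f(x_0) = 0.800000, coefficient = 1
x_1 = 0.4167, f(x_1) = 0.705882, coefficient = 2
x_2 = 0.5833, f(x_2) = 0.631579, coefficient = 2
x_3 = 0.7500, f(x_3) = 0.571429, coefficient = 2
x_4 = 0.9167, f(x_4) = 0.521739, coefficient = 2
x_5 = 1.0833, f(x_5) = 0.480000, coefficient = 2
x_6 = 1.2500, f(x_6) = 0.444444, coefficient = 2
x_7 = 1.4167, f(x_7) = 0.413793, coefficient = 2
x_8 = 1.5833, f(x_8) = 0.387097, coefficient = 2
x_9 = 1.7500, f(x_9) = 0.363636, coefficient = 2
x_10 = 1.9167, f(x_10) = 0.342857, coefficient = 2
x_11 = 2.0833, f(x_11) = 0.324324, coefficient = 2
x_12 = 2.2500, f(x_12) = 0.307692, coefficient = 1

I ≈ (0.166667/2) × 11.481255 = 0.956771
Exact value: 0.955511
Error: 0.001260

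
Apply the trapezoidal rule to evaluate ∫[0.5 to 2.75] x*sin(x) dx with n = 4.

f(x) = x*sin(x)
a = 0.5, b = 2.75, n = 4
h = (b - a)/n = 0.562500

Trapezoidal rule: (h/2)[f(x₀) + 2f(x₁) + 2f(x₂) + ... + f(xₙ)]

x_0 = 0.5000, f(x_0) = 0.239713, coefficient = 1
x_1 = 1.0625, f(x_1) = 0.928173, coefficient = 2
x_2 = 1.6250, f(x_2) = 1.622613, coefficient = 2
x_3 = 2.1875, f(x_3) = 1.784539, coefficient = 2
x_4 = 2.7500, f(x_4) = 1.049568, coefficient = 1

I ≈ (0.562500/2) × 9.959932 = 2.801231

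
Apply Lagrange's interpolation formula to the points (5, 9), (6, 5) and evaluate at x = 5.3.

Lagrange interpolation formula:
P(x) = Σ yᵢ × Lᵢ(x)
where Lᵢ(x) = Π_{j≠i} (x - xⱼ)/(xᵢ - xⱼ)

L_0(5.3) = (5.3 - 6)/(5 - 6) = 0.700000
L_1(5.3) = (5.3 - 5)/(6 - 5) = 0.300000

P(5.3) = 9×L_0(5.3) + 5×L_1(5.3)
P(5.3) = 7.800000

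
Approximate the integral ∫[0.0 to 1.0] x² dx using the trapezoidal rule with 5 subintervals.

f(x) = x²
a = 0.0, b = 1.0, n = 5
h = (b - a)/n = 0.200000

Trapezoidal rule: (h/2)[f(x₀) + 2f(x₁) + 2f(x₂) + ... + f(xₙ)]

x_0 = 0.0000, f(x_0) = 0.000000, coefficient = 1
x_1 = 0.2000, f(x_1) = 0.040000, coefficient = 2
x_2 = 0.4000, f(x_2) = 0.160000, coefficient = 2
x_3 = 0.6000, f(x_3) = 0.360000, coefficient = 2
x_4 = 0.8000, f(x_4) = 0.640000, coefficient = 2
x_5 = 1.0000, f(x_5) = 1.000000, coefficient = 1

I ≈ (0.200000/2) × 3.400000 = 0.340000
Exact value: 0.333333
Error: 0.006667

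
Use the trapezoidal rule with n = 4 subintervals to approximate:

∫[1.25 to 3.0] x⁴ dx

f(x) = x⁴
a = 1.25, b = 3.0, n = 4
h = (b - a)/n = 0.437500

Trapezoidal rule: (h/2)[f(x₀) + 2f(x₁) + 2f(x₂) + ... + f(xₙ)]

x_0 = 1.2500, f(x_0) = 2.441406, coefficient = 1
x_1 = 1.6875, f(x_1) = 8.109146, coefficient = 2
x_2 = 2.1250, f(x_2) = 20.390869, coefficient = 2
x_3 = 2.5625, f(x_3) = 43.117691, coefficient = 2
x_4 = 3.0000, f(x_4) = 81.000000, coefficient = 1

I ≈ (0.437500/2) × 226.676819 = 49.585554
Exact value: 47.989648
Error: 1.595906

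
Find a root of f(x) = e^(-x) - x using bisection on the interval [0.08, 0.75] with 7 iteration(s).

f(x) = e^(-x) - x
Initial interval: [0.08, 0.75]

Iteration 1:
  c_1 = (0.080000 + 0.750000)/2 = 0.415000
  f(c_1) = f(0.415000) = 0.245340
  f(a) × f(c) ≥ 0, new interval: [0.415000, 0.750000]
Iteration 2:
  c_2 = (0.415000 + 0.750000)/2 = 0.582500
  f(c_2) = f(0.582500) = -0.024000
  f(a) × f(c) < 0, new interval: [0.415000, 0.582500]
Iteration 3:
  c_3 = (0.415000 + 0.582500)/2 = 0.498750
  f(c_3) = f(0.498750) = 0.108539
  f(a) × f(c) ≥ 0, new interval: [0.498750, 0.582500]
Iteration 4:
  c_4 = (0.498750 + 0.582500)/2 = 0.540625
  f(c_4) = f(0.540625) = 0.041759
  f(a) × f(c) ≥ 0, new interval: [0.540625, 0.582500]
Iteration 5:
  c_5 = (0.540625 + 0.582500)/2 = 0.561562
  f(c_5) = f(0.561562) = 0.008755
  f(a) × f(c) ≥ 0, new interval: [0.561562, 0.582500]
Iteration 6:
  c_6 = (0.561562 + 0.582500)/2 = 0.572031
  f(c_6) = f(0.572031) = -0.007653
  f(a) × f(c) < 0, new interval: [0.561562, 0.572031]
Iteration 7:
  c_7 = (0.561562 + 0.572031)/2 = 0.566797
  f(c_7) = f(0.566797) = 0.000543
  f(a) × f(c) ≥ 0, new interval: [0.566797, 0.572031]

After 7 iteration(s), the approximation is c_7 = 0.566797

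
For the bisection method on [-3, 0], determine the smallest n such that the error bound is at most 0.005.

We need (b-a)/2^n ≤ 0.005
(0 - (-3))/2^n ≤ 0.005
3/2^n ≤ 0.005
2^n ≥ 600
n ≥ log₂(600) = 9.23
n ≥ 10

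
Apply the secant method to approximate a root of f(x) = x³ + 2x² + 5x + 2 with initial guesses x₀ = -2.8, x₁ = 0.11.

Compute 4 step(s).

f(x) = x³ + 2x² + 5x + 2
x₀ = -2.8, x₁ = 0.11

Secant formula: x_{n+1} = x_n - f(x_n)(x_n - x_{n-1})/(f(x_n) - f(x_{n-1}))

Iteration 1:
  f(-2.800000) = -18.272000
  f(0.110000) = 2.575531
  x_2 = 0.110000 - 2.575531×(0.110000 - (-2.800000))/(2.575531 - (-18.272000))
       = -0.249505
Iteration 2:
  f(0.110000) = 2.575531
  f(-0.249505) = 0.861447
  x_3 = -0.249505 - 0.861447×(-0.249505 - 0.110000)/(0.861447 - 2.575531)
       = -0.430182
Iteration 3:
  f(-0.249505) = 0.861447
  f(-0.430182) = 0.139596
  x_4 = -0.430182 - 0.139596×(-0.430182 - (-0.249505))/(0.139596 - 0.861447)
       = -0.465122
Iteration 4:
  f(-0.430182) = 0.139596
  f(-0.465122) = 0.006443
  x_5 = -0.465122 - 0.006443×(-0.465122 - (-0.430182))/(0.006443 - 0.139596)
       = -0.466813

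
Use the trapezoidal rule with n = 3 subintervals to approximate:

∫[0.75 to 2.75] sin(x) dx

f(x) = sin(x)
a = 0.75, b = 2.75, n = 3
h = (b - a)/n = 0.666667

Trapezoidal rule: (h/2)[f(x₀) + 2f(x₁) + 2f(x₂) + ... + f(xₙ)]

x_0 = 0.7500, f(x_0) = 0.681639, coefficient = 1
x_1 = 1.4167, f(x_1) = 0.988146, coefficient = 2
x_2 = 2.0833, f(x_2) = 0.871503, coefficient = 2
x_3 = 2.7500, f(x_3) = 0.381661, coefficient = 1

I ≈ (0.666667/2) × 4.782597 = 1.594199
Exact value: 1.655991
Error: 0.061792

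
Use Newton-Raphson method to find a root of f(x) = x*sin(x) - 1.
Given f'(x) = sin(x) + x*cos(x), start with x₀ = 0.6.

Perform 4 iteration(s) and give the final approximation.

f(x) = x*sin(x) - 1
f'(x) = sin(x) + x*cos(x)
x₀ = 0.6

Newton-Raphson formula: x_{n+1} = x_n - f(x_n)/f'(x_n)

Iteration 1:
  f(0.600000) = -0.661215
  f'(0.600000) = 1.059844
  x_1 = 0.600000 - (-0.661215)/1.059844 = 1.223879
Iteration 2:
  f(1.223879) = 0.150967
  f'(1.223879) = 1.356545
  x_2 = 1.223879 - 0.150967/1.356545 = 1.112591
Iteration 3:
  f(1.112591) = -0.002175
  f'(1.112591) = 1.388990
  x_3 = 1.112591 - (-0.002175)/1.388990 = 1.114157
Iteration 4:
  f(1.114157) = 0.000000
  f'(1.114157) = 1.388809
  x_4 = 1.114157 - 0.000000/1.388809 = 1.114157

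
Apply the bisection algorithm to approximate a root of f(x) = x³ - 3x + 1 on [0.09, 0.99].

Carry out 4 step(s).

f(x) = x³ - 3x + 1
Initial interval: [0.09, 0.99]

Iteration 1:
  c_1 = (0.090000 + 0.990000)/2 = 0.540000
  f(c_1) = f(0.540000) = -0.462536
  f(a) × f(c) < 0, new interval: [0.090000, 0.540000]
Iteration 2:
  c_2 = (0.090000 + 0.540000)/2 = 0.315000
  f(c_2) = f(0.315000) = 0.086256
  f(a) × f(c) ≥ 0, new interval: [0.315000, 0.540000]
Iteration 3:
  c_3 = (0.315000 + 0.540000)/2 = 0.427500
  f(c_3) = f(0.427500) = -0.204372
  f(a) × f(c) < 0, new interval: [0.315000, 0.427500]
Iteration 4:
  c_4 = (0.315000 + 0.427500)/2 = 0.371250
  f(c_4) = f(0.371250) = -0.062582
  f(a) × f(c) < 0, new interval: [0.315000, 0.371250]

After 4 iteration(s), the approximation is c_4 = 0.371250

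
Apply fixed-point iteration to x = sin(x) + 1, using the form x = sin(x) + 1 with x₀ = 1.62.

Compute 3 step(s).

Equation: x = sin(x) + 1
Fixed-point form: x = sin(x) + 1
x₀ = 1.62

x_1 = g(1.620000) = 1.998790
x_2 = g(1.998790) = 1.909800
x_3 = g(1.909800) = 1.943086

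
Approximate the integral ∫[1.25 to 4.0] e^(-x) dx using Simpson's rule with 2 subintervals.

f(x) = e^(-x)
a = 1.25, b = 4.0, n = 2
h = (b - a)/n = 1.375000

Simpson's rule: (h/3)[f(x₀) + 4f(x₁) + 2f(x₂) + ... + f(xₙ)]

x_0 = 1.2500, f(x_0) = 0.286505, coefficient = 1
x_1 = 2.6250, f(x_1) = 0.072440, coefficient = 4
x_2 = 4.0000, f(x_2) = 0.018316, coefficient = 1

I ≈ (1.375000/3) × 0.594579 = 0.272516
Exact value: 0.268189
Error: 0.004326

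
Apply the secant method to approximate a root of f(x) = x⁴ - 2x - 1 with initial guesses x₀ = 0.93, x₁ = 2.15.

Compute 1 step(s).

f(x) = x⁴ - 2x - 1
x₀ = 0.93, x₁ = 2.15

Secant formula: x_{n+1} = x_n - f(x_n)(x_n - x_{n-1})/(f(x_n) - f(x_{n-1}))

Iteration 1:
  f(0.930000) = -2.111948
  f(2.150000) = 16.067506
  x_2 = 2.150000 - 16.067506×(2.150000 - 0.930000)/(16.067506 - (-2.111948))
       = 1.071730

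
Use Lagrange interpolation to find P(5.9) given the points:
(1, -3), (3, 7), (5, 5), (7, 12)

Lagrange interpolation formula:
P(x) = Σ yᵢ × Lᵢ(x)
where Lᵢ(x) = Π_{j≠i} (x - xⱼ)/(xᵢ - xⱼ)

L_0(5.9) = (5.9 - 3)/(1 - 3) × (5.9 - 5)/(1 - 5) × (5.9 - 7)/(1 - 7) = 0.059813
L_1(5.9) = (5.9 - 1)/(3 - 1) × (5.9 - 5)/(3 - 5) × (5.9 - 7)/(3 - 7) = -0.303188
L_2(5.9) = (5.9 - 1)/(5 - 1) × (5.9 - 3)/(5 - 3) × (5.9 - 7)/(5 - 7) = 0.976937
L_3(5.9) = (5.9 - 1)/(7 - 1) × (5.9 - 3)/(7 - 3) × (5.9 - 5)/(7 - 5) = 0.266438

P(5.9) = (-3)×L_0(5.9) + 7×L_1(5.9) + 5×L_2(5.9) + 12×L_3(5.9)
P(5.9) = 5.780188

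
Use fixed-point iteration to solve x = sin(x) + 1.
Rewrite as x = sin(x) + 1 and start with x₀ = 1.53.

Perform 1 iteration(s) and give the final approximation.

Equation: x = sin(x) + 1
Fixed-point form: x = sin(x) + 1
x₀ = 1.53

x_1 = g(1.530000) = 1.999168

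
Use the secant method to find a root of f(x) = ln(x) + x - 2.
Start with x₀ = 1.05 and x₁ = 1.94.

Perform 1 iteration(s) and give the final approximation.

f(x) = ln(x) + x - 2
x₀ = 1.05, x₁ = 1.94

Secant formula: x_{n+1} = x_n - f(x_n)(x_n - x_{n-1})/(f(x_n) - f(x_{n-1}))

Iteration 1:
  f(1.050000) = -0.901210
  f(1.940000) = 0.602688
  x_2 = 1.940000 - 0.602688×(1.940000 - 1.050000)/(0.602688 - (-0.901210))
       = 1.583332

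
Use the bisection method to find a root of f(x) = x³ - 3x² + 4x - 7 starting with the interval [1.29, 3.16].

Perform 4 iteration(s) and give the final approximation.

f(x) = x³ - 3x² + 4x - 7
Initial interval: [1.29, 3.16]

Iteration 1:
  c_1 = (1.290000 + 3.160000)/2 = 2.225000
  f(c_1) = f(2.225000) = -1.936734
  f(a) × f(c) ≥ 0, new interval: [2.225000, 3.160000]
Iteration 2:
  c_2 = (2.225000 + 3.160000)/2 = 2.692500
  f(c_2) = f(2.692500) = 1.540761
  f(a) × f(c) < 0, new interval: [2.225000, 2.692500]
Iteration 3:
  c_3 = (2.225000 + 2.692500)/2 = 2.458750
  f(c_3) = f(2.458750) = -0.437101
  f(a) × f(c) ≥ 0, new interval: [2.458750, 2.692500]
Iteration 4:
  c_4 = (2.458750 + 2.692500)/2 = 2.575625
  f(c_4) = f(2.575625) = 0.487262
  f(a) × f(c) < 0, new interval: [2.458750, 2.575625]

After 4 iteration(s), the approximation is c_4 = 2.575625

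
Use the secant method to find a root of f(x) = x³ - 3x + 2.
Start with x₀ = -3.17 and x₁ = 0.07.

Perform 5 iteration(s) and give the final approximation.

f(x) = x³ - 3x + 2
x₀ = -3.17, x₁ = 0.07

Secant formula: x_{n+1} = x_n - f(x_n)(x_n - x_{n-1})/(f(x_n) - f(x_{n-1}))

Iteration 1:
  f(-3.170000) = -20.345013
  f(0.070000) = 1.790343
  x_2 = 0.070000 - 1.790343×(0.070000 - (-3.170000))/(1.790343 - (-20.345013))
       = -0.192056
Iteration 2:
  f(0.070000) = 1.790343
  f(-0.192056) = 2.569085
  x_3 = -0.192056 - 2.569085×(-0.192056 - 0.070000)/(2.569085 - 1.790343)
       = 0.672473
Iteration 3:
  f(-0.192056) = 2.569085
  f(0.672473) = 0.286687
  x_4 = 0.672473 - 0.286687×(0.672473 - (-0.192056))/(0.286687 - 2.569085)
       = 0.781064
Iteration 4:
  f(0.672473) = 0.286687
  f(0.781064) = 0.133304
  x_5 = 0.781064 - 0.133304×(0.781064 - 0.672473)/(0.133304 - 0.286687)
       = 0.875441
Iteration 5:
  f(0.781064) = 0.133304
  f(0.875441) = 0.044612
  x_6 = 0.875441 - 0.044612×(0.875441 - 0.781064)/(0.044612 - 0.133304)
       = 0.922913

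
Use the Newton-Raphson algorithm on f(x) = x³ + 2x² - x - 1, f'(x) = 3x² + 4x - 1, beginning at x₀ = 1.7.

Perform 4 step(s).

f(x) = x³ + 2x² - x - 1
f'(x) = 3x² + 4x - 1
x₀ = 1.7

Newton-Raphson formula: x_{n+1} = x_n - f(x_n)/f'(x_n)

Iteration 1:
  f(1.700000) = 7.993000
  f'(1.700000) = 14.470000
  x_1 = 1.700000 - 7.993000/14.470000 = 1.147616
Iteration 2:
  f(1.147616) = 1.997863
  f'(1.147616) = 7.541529
  x_2 = 1.147616 - 1.997863/7.541529 = 0.882701
Iteration 3:
  f(0.882701) = 0.363387
  f'(0.882701) = 4.868286
  x_3 = 0.882701 - 0.363387/4.868286 = 0.808057
Iteration 4:
  f(0.808057) = 0.025482
  f'(0.808057) = 4.191098
  x_4 = 0.808057 - 0.025482/4.191098 = 0.801977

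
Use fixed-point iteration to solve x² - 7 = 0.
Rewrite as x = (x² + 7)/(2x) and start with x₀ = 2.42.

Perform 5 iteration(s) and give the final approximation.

Equation: x² - 7 = 0
Fixed-point form: x = (x² + 7)/(2x)
x₀ = 2.42

x_1 = g(2.420000) = 2.656281
x_2 = g(2.656281) = 2.645772
x_3 = g(2.645772) = 2.645751
x_4 = g(2.645751) = 2.645751
x_5 = g(2.645751) = 2.645751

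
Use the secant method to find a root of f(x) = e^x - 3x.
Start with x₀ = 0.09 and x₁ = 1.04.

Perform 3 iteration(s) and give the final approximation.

f(x) = e^x - 3x
x₀ = 0.09, x₁ = 1.04

Secant formula: x_{n+1} = x_n - f(x_n)(x_n - x_{n-1})/(f(x_n) - f(x_{n-1}))

Iteration 1:
  f(0.090000) = 0.824174
  f(1.040000) = -0.290783
  x_2 = 1.040000 - (-0.290783)×(1.040000 - 0.090000)/(-0.290783 - 0.824174)
       = 0.792238
Iteration 2:
  f(1.040000) = -0.290783
  f(0.792238) = -0.168381
  x_3 = 0.792238 - (-0.168381)×(0.792238 - 1.040000)/(-0.168381 - (-0.290783))
       = 0.451407
Iteration 3:
  f(0.792238) = -0.168381
  f(0.451407) = 0.216299
  x_4 = 0.451407 - 0.216299×(0.451407 - 0.792238)/(0.216299 - (-0.168381))
       = 0.643051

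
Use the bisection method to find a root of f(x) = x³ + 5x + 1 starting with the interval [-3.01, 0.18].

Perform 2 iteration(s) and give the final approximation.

f(x) = x³ + 5x + 1
Initial interval: [-3.01, 0.18]

Iteration 1:
  c_1 = (-3.010000 + 0.180000)/2 = -1.415000
  f(c_1) = f(-1.415000) = -8.908148
  f(a) × f(c) ≥ 0, new interval: [-1.415000, 0.180000]
Iteration 2:
  c_2 = (-1.415000 + 0.180000)/2 = -0.617500
  f(c_2) = f(-0.617500) = -2.322957
  f(a) × f(c) ≥ 0, new interval: [-0.617500, 0.180000]

After 2 iteration(s), the approximation is c_2 = -0.617500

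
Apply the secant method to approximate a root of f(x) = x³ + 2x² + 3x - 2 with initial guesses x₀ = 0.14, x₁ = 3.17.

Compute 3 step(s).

f(x) = x³ + 2x² + 3x - 2
x₀ = 0.14, x₁ = 3.17

Secant formula: x_{n+1} = x_n - f(x_n)(x_n - x_{n-1})/(f(x_n) - f(x_{n-1}))

Iteration 1:
  f(0.140000) = -1.538056
  f(3.170000) = 59.462813
  x_2 = 3.170000 - 59.462813×(3.170000 - 0.140000)/(59.462813 - (-1.538056))
       = 0.216397
Iteration 2:
  f(3.170000) = 59.462813
  f(0.216397) = -1.247019
  x_3 = 0.216397 - (-1.247019)×(0.216397 - 3.170000)/(-1.247019 - 59.462813)
       = 0.277066
Iteration 3:
  f(0.216397) = -1.247019
  f(0.277066) = -0.994000
  x_4 = 0.277066 - (-0.994000)×(0.277066 - 0.216397)/(-0.994000 - (-1.247019))
       = 0.515408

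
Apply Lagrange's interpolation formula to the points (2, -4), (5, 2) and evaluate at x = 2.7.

Lagrange interpolation formula:
P(x) = Σ yᵢ × Lᵢ(x)
where Lᵢ(x) = Π_{j≠i} (x - xⱼ)/(xᵢ - xⱼ)

L_0(2.7) = (2.7 - 5)/(2 - 5) = 0.766667
L_1(2.7) = (2.7 - 2)/(5 - 2) = 0.233333

P(2.7) = (-4)×L_0(2.7) + 2×L_1(2.7)
P(2.7) = -2.600000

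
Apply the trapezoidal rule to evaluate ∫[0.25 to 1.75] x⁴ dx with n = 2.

f(x) = x⁴
a = 0.25, b = 1.75, n = 2
h = (b - a)/n = 0.750000

Trapezoidal rule: (h/2)[f(x₀) + 2f(x₁) + 2f(x₂) + ... + f(xₙ)]

x_0 = 0.2500, f(x_0) = 0.003906, coefficient = 1
x_1 = 1.0000, f(x_1) = 1.000000, coefficient = 2
x_2 = 1.7500, f(x_2) = 9.378906, coefficient = 1

I ≈ (0.750000/2) × 11.382812 = 4.268555
Exact value: 3.282422
Error: 0.986133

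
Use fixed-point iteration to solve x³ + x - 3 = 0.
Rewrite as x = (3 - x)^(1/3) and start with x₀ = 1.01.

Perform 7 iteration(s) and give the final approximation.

Equation: x³ + x - 3 = 0
Fixed-point form: x = (3 - x)^(1/3)
x₀ = 1.01

x_1 = g(1.010000) = 1.257818
x_2 = g(1.257818) = 1.203274
x_3 = g(1.203274) = 1.215702
x_4 = g(1.215702) = 1.212893
x_5 = g(1.212893) = 1.213529
x_6 = g(1.213529) = 1.213385
x_7 = g(1.213385) = 1.213418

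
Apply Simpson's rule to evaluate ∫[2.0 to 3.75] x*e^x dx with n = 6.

f(x) = x*e^x
a = 2.0, b = 3.75, n = 6
h = (b - a)/n = 0.291667

Simpson's rule: (h/3)[f(x₀) + 4f(x₁) + 2f(x₂) + ... + f(xₙ)]

x_0 = 2.0000, f(x_0) = 14.778112, coefficient = 1
x_1 = 2.2917, f(x_1) = 22.667814, coefficient = 4
x_2 = 2.5833, f(x_2) = 34.206439, coefficient = 2
x_3 = 2.8750, f(x_3) = 50.960594, coefficient = 4
x_4 = 3.1667, f(x_4) = 75.139484, coefficient = 2
x_5 = 3.4583, f(x_5) = 109.850474, coefficient = 4
x_6 = 3.7500, f(x_6) = 159.454058, coefficient = 1

I ≈ (0.291667/3) × 1126.839542 = 109.553844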